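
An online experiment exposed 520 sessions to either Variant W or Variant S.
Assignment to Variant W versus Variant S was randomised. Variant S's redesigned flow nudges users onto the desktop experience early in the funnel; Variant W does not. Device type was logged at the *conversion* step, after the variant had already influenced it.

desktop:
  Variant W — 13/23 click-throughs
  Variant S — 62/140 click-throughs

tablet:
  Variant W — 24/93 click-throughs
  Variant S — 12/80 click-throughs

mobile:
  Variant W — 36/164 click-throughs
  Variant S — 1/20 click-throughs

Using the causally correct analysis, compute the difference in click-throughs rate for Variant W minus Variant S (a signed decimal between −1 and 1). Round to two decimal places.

Within every device type level Variant W has the higher rate, yet pooled Variant S does — Simpson's reversal.
Stratifying would compare variants among sessions the variants themselves sorted into device type groups — a form of selection on an intermediate. The unconditioned pooled rates give the total causal effect.
The causal difference is the pooled difference: 0.261 − 0.312 = -0.052.

-0.05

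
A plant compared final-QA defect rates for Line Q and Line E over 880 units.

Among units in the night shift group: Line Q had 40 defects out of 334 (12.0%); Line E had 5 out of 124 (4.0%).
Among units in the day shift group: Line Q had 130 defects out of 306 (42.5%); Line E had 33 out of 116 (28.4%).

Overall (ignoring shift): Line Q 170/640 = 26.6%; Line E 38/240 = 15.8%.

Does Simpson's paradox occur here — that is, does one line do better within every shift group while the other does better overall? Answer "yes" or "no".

Within each shift level (night shift 12.0% vs 4.0%; day shift 42.5% vs 28.4%), Line E has the lower rate every time. Pooled: 26.6% vs 15.8% — Line E has the lower rate overall. They agree.

no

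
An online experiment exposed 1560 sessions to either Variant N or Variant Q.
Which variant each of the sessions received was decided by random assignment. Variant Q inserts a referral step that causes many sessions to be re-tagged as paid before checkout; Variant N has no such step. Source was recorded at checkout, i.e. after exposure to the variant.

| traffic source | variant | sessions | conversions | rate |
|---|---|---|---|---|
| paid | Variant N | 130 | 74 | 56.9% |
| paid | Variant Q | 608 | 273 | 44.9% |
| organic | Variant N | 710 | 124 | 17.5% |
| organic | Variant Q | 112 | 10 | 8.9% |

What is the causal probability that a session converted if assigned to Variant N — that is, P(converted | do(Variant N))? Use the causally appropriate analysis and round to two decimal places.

Within every traffic source level Variant N has the higher rate, yet pooled Variant Q does — Simpson's reversal.
Traffic source is recorded after the variant and is itself shifted by it — it sits on the causal path from variant to outcome. Conditioning on a mediator would strip out part of the effect we want; the pooled comparison gives the total causal effect.
So P(outcome | do(Variant N)) is just the pooled rate for Variant N: 198/840 = 0.236.

0.24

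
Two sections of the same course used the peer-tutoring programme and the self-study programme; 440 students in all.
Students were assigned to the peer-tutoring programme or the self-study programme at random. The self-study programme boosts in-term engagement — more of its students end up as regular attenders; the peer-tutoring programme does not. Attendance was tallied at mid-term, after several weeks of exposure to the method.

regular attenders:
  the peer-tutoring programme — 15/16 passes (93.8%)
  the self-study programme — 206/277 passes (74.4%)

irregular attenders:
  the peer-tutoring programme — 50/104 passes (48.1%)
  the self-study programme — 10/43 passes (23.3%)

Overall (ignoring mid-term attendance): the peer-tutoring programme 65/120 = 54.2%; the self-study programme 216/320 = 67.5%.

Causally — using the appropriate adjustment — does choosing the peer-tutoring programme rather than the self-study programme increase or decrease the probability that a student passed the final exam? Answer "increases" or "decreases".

decreases

Mid-term attendance is downstream of the teaching method. One should not condition on a consequence of treatment, so the overall rates are the right comparison.
Pooled: the peer-tutoring programme 54.2% vs the self-study programme 67.5%; the self-study programme is higher overall.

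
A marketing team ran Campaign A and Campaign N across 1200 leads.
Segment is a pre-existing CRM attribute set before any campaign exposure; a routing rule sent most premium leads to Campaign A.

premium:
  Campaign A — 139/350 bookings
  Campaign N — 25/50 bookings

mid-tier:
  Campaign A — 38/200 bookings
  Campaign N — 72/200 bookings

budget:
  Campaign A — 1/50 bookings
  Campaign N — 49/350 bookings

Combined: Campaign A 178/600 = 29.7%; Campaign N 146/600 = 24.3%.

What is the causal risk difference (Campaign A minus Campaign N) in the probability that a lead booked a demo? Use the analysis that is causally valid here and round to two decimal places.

-0.13

Here customer segment is a common cause — it drives both which campaign a case falls under and the outcome. The crude comparison mixes populations; the stratum-specific rates are the causally relevant ones.
Adjusting over the population distribution of customer segment: 0.333·(0.397−0.500) + 0.333·(0.190−0.360) + 0.333·(0.020−0.140) = -0.131.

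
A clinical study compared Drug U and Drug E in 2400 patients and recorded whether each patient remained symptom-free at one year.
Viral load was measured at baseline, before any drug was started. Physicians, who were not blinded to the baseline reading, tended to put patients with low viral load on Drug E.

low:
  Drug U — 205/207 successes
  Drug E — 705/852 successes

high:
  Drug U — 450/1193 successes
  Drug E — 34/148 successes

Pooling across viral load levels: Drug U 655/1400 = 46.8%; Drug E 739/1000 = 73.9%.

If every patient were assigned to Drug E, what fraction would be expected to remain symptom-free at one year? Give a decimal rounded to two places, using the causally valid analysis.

The viral load-specific comparison favours Drug U throughout, but the pooled figures favour Drug E. The question is whether to condition on viral load.
Viral load is set before the drug has any effect — it is not caused by the drug — and it independently drives the outcome. That makes it a confounder, so the causal comparison is within viral load levels.
Standardising Drug E to the population viral load mix: 0.441·705/852 + 0.559·34/148 = 0.493.

0.49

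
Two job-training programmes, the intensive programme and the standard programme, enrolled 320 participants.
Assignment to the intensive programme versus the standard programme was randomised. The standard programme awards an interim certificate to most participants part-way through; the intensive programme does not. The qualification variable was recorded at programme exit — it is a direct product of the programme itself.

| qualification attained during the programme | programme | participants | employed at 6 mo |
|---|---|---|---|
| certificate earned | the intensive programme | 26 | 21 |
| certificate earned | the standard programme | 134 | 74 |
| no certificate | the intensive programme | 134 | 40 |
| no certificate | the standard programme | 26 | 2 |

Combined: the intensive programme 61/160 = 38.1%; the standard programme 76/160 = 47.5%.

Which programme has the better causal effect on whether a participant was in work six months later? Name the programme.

Within every qualification attained during the programme level the intensive programme has the higher rate, yet pooled the standard programme does — Simpson's reversal.
Qualification attained during the programme lies on the pathway programme → qualification attained during the programme → outcome, so adjusting for it blocks the indirect effect. For the total causal effect of programme, use the unadjusted pooled rates.
Pooled: the intensive programme 38.1% vs the standard programme 47.5%; the standard programme is higher overall.

the standard programme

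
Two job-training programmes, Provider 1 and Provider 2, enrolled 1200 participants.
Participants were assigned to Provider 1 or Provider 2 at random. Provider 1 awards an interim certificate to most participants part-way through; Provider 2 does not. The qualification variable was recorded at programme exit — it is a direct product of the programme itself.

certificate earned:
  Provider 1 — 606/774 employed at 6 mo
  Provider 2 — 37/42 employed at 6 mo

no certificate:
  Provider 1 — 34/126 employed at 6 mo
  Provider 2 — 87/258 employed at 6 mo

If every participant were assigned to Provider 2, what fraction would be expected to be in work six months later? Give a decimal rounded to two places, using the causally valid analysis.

0.41

The distribution of qualification attained during the programme is itself part of what the programme does — it is an intermediate outcome. Holding it fixed would remove that part of the effect; the total effect is the pooled difference.
So P(outcome | do(Provider 2)) is just the pooled rate for Provider 2: 124/300 = 0.413.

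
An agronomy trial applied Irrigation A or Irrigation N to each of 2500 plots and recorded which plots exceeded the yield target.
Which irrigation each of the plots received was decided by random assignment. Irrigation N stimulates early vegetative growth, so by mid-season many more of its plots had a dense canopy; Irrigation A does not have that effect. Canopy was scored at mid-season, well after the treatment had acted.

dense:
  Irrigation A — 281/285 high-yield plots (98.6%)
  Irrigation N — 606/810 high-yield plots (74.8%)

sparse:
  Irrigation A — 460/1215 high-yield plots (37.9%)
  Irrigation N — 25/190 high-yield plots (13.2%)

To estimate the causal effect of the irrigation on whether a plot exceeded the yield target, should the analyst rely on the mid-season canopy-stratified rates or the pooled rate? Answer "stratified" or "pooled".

pooled

The mid-season canopy-specific comparison favours Irrigation A throughout, but the pooled figures favour Irrigation N. The question is whether to condition on mid-season canopy.
The distribution of mid-season canopy is itself part of what the irrigation does — it is an intermediate outcome. Holding it fixed would remove that part of the effect; the total effect is the pooled difference.
Pooled: Irrigation A 49.4% vs Irrigation N 63.1%; Irrigation N is higher overall.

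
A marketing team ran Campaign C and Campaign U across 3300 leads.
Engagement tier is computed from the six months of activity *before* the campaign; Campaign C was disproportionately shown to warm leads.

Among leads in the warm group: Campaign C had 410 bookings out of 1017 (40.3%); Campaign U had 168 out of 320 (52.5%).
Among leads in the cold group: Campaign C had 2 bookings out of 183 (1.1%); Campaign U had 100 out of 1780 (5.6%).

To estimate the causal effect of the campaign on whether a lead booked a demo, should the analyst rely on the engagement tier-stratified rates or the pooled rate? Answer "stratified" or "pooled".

The imbalance in engagement tier arose from how leads were allocated, not from anything the campaign did; and engagement tier independently affects the outcome. The pooled gap is confounded — condition on engagement tier.
Within each level — warm: 40.3% vs 52.5%; cold: 1.1% vs 5.6% — Campaign U is higher every time.

stratified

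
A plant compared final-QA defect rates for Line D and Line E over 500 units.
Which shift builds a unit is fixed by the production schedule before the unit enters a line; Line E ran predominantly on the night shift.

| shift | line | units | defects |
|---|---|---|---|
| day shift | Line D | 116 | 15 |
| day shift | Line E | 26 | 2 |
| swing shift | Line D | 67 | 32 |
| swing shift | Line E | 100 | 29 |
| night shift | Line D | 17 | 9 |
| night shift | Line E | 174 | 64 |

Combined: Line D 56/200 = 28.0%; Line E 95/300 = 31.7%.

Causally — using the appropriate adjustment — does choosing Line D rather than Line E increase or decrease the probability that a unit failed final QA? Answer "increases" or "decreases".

increases

Nothing the line does changes shift; the imbalance is an allocation artefact. With shift also predicting the outcome, the pooled figure is confounded, and the within-stratum comparison is the causal one.
Within each level — day shift: 12.9% vs 7.7%; swing shift: 47.8% vs 29.0%; night shift: 52.9% vs 36.8% — Line E is lower every time.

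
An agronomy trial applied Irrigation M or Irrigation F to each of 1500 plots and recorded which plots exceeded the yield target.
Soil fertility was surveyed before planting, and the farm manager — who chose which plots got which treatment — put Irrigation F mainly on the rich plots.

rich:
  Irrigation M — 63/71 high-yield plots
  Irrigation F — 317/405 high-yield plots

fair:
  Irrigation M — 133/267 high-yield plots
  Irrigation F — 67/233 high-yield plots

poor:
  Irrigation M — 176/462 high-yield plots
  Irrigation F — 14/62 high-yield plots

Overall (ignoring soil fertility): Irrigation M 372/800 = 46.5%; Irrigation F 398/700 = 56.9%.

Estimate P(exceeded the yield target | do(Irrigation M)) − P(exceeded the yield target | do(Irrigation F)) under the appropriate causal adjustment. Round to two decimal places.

+0.16

The soil fertility-specific comparison favours Irrigation M throughout, but the pooled figures favour Irrigation F. The question is whether to condition on soil fertility.
Here soil fertility is a common cause — it drives both which irrigation a case falls under and the outcome. The crude comparison mixes populations; the stratum-specific rates are the causally relevant ones.
Adjusting over the population distribution of soil fertility: 0.317·(0.887−0.783) + 0.333·(0.498−0.288) + 0.349·(0.381−0.226) = +0.158.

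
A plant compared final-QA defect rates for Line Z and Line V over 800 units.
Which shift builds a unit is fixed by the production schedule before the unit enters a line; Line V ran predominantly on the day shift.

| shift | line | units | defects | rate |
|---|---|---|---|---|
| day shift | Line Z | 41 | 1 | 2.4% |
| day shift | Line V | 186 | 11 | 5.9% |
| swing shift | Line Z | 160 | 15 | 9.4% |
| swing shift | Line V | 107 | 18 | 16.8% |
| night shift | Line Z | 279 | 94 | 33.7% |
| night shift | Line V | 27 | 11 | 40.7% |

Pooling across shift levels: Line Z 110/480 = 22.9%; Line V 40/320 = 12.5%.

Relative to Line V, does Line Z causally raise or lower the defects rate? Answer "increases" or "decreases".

Since shift is a pre-existing factor (not a product of the line) and it affects the outcome on its own, it is a confounder. The stratified rates, not the pooled rate, identify the causal effect.
Within each level — day shift: 2.4% vs 5.9%; swing shift: 9.4% vs 16.8%; night shift: 33.7% vs 40.7% — Line Z is lower every time.

decreases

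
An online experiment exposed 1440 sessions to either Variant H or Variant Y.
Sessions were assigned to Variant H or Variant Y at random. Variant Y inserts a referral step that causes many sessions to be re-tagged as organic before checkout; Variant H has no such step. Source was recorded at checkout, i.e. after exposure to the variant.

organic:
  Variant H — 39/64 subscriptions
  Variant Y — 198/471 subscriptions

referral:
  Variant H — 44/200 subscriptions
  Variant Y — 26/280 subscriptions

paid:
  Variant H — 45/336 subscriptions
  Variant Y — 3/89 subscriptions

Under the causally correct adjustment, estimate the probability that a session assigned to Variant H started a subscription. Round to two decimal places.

0.21

The stratified and pooled comparisons disagree (Variant H wins within each traffic source; Variant Y wins overall), so the answer turns on the causal role of traffic source.
Traffic source is downstream of the variant. One should not condition on a consequence of treatment, so the overall rates are the right comparison.
So P(outcome | do(Variant H)) is just the pooled rate for Variant H: 128/600 = 0.213.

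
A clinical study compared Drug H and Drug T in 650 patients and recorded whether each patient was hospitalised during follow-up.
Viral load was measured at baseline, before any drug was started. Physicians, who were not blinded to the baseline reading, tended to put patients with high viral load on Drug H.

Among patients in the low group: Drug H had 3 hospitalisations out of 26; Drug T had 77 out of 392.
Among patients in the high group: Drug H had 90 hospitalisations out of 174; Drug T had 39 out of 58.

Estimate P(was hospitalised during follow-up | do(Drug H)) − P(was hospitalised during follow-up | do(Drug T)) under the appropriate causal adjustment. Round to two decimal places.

The viral load-specific comparison favours Drug H throughout, but the pooled figures favour Drug T. The question is whether to condition on viral load.
Viral load satisfies the back-door criterion: it is not a descendant of the drug, and it blocks the spurious path from drug to outcome. Adjusting for it (i.e., using the within-viral load rates) gives the causal effect.
Adjusting over the population distribution of viral load: 0.643·(0.115−0.196) + 0.357·(0.517−0.672) = -0.108.

-0.11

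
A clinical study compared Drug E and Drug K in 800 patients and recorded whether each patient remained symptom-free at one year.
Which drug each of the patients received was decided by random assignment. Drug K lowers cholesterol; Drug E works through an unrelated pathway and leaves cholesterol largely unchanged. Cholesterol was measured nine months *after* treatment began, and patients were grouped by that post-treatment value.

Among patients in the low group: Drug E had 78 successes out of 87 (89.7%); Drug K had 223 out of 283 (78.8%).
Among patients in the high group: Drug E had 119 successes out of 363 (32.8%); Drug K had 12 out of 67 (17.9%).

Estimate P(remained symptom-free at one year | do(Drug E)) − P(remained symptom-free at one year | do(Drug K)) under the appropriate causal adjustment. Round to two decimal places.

Cholesterol is recorded after the drug and is itself shifted by it — it sits on the causal path from drug to outcome. Conditioning on a mediator would strip out part of the effect we want; the pooled comparison gives the total causal effect.
The causal difference is the pooled difference: 0.438 − 0.671 = -0.234.

-0.23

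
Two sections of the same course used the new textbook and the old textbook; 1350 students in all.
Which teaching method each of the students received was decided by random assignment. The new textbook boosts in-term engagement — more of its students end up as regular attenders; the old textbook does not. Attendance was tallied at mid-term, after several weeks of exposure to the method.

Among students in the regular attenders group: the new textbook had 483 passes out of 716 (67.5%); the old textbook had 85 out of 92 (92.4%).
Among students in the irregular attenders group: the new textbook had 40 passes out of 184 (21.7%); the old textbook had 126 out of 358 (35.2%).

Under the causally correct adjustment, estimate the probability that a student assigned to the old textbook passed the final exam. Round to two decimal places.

Stratifying would compare teaching methods among students the teaching methods themselves sorted into mid-term attendance groups — a form of selection on an intermediate. The unconditioned pooled rates give the total causal effect.
So P(outcome | do(the old textbook)) is just the pooled rate for the old textbook: 211/450 = 0.469.

0.47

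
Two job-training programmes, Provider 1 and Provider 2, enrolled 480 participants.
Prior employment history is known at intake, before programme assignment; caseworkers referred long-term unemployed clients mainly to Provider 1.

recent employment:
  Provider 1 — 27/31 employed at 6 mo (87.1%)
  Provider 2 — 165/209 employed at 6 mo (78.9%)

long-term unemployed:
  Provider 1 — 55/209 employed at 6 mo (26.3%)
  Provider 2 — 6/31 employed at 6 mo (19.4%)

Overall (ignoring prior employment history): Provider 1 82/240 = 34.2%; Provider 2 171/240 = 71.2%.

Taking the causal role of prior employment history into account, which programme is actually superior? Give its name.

Nothing the programme does changes prior employment history; the imbalance is an allocation artefact. With prior employment history also predicting the outcome, the pooled figure is confounded, and the within-stratum comparison is the causal one.
Within each level — recent employment: 87.1% vs 78.9%; long-term unemployed: 26.3% vs 19.4% — Provider 1 is higher every time.

Provider 1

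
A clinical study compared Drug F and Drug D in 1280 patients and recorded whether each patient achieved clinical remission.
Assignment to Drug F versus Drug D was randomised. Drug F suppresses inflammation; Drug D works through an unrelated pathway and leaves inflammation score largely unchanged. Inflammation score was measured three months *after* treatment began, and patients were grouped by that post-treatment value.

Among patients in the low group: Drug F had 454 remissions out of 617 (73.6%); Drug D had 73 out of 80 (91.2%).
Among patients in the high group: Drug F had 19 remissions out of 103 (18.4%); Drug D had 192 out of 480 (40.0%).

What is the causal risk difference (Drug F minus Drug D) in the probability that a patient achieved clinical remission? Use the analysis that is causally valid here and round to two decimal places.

+0.18

Within every inflammation score level Drug D has the higher rate, yet pooled Drug F does — Simpson's reversal.
Inflammation score here is a post-treatment variable shaped by the drug; conditioning on it would introduce bias rather than remove it. The overall comparison is the causal one.
The causal difference is the pooled difference: 0.657 − 0.473 = +0.184.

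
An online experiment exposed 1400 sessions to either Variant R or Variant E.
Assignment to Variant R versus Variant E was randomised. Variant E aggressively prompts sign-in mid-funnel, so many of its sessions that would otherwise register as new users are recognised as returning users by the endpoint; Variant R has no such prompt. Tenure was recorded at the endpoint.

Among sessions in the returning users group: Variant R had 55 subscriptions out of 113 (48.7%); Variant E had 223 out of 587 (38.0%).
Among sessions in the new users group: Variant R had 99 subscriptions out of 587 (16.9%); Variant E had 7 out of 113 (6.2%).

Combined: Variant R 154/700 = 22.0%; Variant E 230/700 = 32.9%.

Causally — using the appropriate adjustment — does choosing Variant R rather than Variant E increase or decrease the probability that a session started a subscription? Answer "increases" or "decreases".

decreases

User tenure is downstream of the variant. One should not condition on a consequence of treatment, so the overall rates are the right comparison.
Pooled: Variant R 22.0% vs Variant E 32.9%; Variant E is higher overall.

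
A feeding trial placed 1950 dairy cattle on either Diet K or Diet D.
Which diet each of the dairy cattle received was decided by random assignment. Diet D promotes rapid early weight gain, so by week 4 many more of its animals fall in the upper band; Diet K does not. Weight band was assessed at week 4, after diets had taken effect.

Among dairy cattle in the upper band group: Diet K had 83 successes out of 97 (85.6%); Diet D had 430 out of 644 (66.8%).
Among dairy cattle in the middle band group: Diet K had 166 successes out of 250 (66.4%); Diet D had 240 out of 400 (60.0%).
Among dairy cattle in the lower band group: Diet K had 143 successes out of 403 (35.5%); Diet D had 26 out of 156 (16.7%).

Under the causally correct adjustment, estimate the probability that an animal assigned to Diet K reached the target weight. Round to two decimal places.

0.52

The week-4 weight band-specific comparison favours Diet K throughout, but the pooled figures favour Diet D. The question is whether to condition on week-4 weight band.
Week-4 weight band is downstream of the diet. One should not condition on a consequence of treatment, so the overall rates are the right comparison.
So P(outcome | do(Diet K)) is just the pooled rate for Diet K: 392/750 = 0.523.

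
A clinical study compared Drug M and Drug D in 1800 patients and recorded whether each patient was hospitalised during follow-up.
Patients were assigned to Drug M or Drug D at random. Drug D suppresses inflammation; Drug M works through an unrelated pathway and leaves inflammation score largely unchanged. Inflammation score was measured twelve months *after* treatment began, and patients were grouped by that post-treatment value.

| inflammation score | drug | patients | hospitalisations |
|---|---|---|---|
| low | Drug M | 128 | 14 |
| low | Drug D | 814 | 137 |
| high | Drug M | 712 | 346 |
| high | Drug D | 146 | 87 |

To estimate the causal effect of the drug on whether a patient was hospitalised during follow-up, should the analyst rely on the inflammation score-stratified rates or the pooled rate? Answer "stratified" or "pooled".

Within every inflammation score level Drug M has the lower rate, yet pooled Drug D does — Simpson's reversal.
The distribution of inflammation score is itself part of what the drug does — it is an intermediate outcome. Holding it fixed would remove that part of the effect; the total effect is the pooled difference.
Pooled: Drug M 42.9% vs Drug D 23.3%; Drug D is lower overall.

pooled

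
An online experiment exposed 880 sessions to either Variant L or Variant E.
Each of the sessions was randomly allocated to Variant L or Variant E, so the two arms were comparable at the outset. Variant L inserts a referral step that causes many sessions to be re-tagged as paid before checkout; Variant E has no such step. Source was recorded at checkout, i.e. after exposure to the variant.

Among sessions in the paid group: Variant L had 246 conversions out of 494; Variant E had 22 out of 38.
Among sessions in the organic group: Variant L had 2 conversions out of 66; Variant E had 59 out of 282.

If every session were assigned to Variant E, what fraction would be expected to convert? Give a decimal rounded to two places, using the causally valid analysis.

0.25

Traffic source lies on the pathway variant → traffic source → outcome, so adjusting for it blocks the indirect effect. For the total causal effect of variant, use the unadjusted pooled rates.
So P(outcome | do(Variant E)) is just the pooled rate for Variant E: 81/320 = 0.253.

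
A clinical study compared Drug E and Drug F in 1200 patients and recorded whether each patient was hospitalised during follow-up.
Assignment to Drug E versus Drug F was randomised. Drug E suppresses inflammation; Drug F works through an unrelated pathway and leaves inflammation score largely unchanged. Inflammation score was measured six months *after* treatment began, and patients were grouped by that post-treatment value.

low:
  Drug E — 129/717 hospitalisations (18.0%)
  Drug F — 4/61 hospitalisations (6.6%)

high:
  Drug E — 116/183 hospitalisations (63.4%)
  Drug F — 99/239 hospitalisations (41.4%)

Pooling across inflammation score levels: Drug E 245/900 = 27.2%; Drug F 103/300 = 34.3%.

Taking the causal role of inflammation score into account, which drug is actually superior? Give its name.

Drug E

The inflammation score-specific comparison favours Drug F throughout, but the pooled figures favour Drug E. The question is whether to condition on inflammation score.
Inflammation score lies on the pathway drug → inflammation score → outcome, so adjusting for it blocks the indirect effect. For the total causal effect of drug, use the unadjusted pooled rates.
Pooled: Drug E 27.2% vs Drug F 34.3%; Drug E is lower overall.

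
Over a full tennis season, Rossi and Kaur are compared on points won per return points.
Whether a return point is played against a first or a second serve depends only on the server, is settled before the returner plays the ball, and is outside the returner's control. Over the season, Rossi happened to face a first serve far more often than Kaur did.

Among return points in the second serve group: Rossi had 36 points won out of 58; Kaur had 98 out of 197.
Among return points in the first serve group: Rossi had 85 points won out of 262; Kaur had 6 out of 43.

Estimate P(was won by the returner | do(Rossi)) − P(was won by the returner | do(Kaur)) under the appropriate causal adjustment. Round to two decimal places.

Serve type differs across players for reasons unrelated to any effect of the player itself, and it separately predicts the outcome — a classic confounder. We must compare within serve type levels.
Adjusting over the population distribution of serve type: 0.455·(0.621−0.497) + 0.545·(0.324−0.140) = +0.157.

+0.16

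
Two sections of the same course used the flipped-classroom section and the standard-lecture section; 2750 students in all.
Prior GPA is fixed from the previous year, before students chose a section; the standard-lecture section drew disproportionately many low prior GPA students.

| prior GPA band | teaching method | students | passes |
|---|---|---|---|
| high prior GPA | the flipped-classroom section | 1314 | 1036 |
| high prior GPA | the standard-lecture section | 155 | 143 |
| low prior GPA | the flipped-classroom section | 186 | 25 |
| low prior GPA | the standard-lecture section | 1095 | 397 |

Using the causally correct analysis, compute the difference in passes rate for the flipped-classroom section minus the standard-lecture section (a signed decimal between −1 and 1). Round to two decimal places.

-0.18

Prior GPA band satisfies the back-door criterion: it is not a descendant of the teaching method, and it blocks the spurious path from teaching method to outcome. Adjusting for it (i.e., using the within-prior GPA band rates) gives the causal effect.
Adjusting over the population distribution of prior GPA band: 0.534·(0.788−0.923) + 0.466·(0.134−0.363) = -0.178.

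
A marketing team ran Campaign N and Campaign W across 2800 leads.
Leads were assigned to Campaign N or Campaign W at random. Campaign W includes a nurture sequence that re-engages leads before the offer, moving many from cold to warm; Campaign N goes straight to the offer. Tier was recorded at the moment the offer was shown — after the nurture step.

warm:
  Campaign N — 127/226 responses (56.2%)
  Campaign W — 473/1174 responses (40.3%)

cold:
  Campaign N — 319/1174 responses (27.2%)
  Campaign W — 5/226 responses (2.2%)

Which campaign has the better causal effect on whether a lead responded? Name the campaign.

Campaign W

The engagement tier-specific comparison favours Campaign N throughout, but the pooled figures favour Campaign W. The question is whether to condition on engagement tier.
Engagement tier is downstream of the campaign. One should not condition on a consequence of treatment, so the overall rates are the right comparison.
Pooled: Campaign N 31.9% vs Campaign W 34.1%; Campaign W is higher overall.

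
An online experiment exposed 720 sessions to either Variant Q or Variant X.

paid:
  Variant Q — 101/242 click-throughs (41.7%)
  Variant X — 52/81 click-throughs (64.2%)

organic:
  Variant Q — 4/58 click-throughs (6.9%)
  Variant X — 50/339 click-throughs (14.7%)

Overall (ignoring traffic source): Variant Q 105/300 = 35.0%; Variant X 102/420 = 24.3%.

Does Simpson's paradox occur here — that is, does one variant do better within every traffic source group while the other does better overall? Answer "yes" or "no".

yes

Within each traffic source level (paid 41.7% vs 64.2%; organic 6.9% vs 14.7%), Variant X has the higher rate every time. Pooled: 35.0% vs 24.3% — Variant Q has the higher rate overall. The two comparisons disagree.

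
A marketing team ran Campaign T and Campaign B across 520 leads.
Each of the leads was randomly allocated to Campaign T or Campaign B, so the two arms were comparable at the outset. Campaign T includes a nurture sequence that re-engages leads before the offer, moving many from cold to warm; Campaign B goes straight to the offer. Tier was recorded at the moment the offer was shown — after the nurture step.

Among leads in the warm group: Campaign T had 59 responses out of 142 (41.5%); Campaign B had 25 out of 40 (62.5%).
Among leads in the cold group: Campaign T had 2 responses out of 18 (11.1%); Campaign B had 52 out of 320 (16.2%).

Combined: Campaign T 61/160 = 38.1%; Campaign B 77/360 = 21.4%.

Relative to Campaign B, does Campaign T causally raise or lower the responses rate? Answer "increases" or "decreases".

Engagement tier here is a post-treatment variable shaped by the campaign; conditioning on it would introduce bias rather than remove it. The overall comparison is the causal one.
Pooled: Campaign T 38.1% vs Campaign B 21.4%; Campaign T is higher overall.

increases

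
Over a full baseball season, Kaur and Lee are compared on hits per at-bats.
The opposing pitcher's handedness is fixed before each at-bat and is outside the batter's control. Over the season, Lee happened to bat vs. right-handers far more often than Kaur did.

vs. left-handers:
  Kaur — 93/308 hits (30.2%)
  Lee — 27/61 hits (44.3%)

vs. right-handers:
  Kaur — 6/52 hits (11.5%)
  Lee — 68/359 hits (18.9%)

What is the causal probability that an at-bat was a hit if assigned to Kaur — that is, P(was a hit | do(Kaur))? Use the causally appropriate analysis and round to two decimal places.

0.20

Since pitcher handedness is a pre-existing factor (not a product of the player) and it affects the outcome on its own, it is a confounder. The stratified rates, not the pooled rate, identify the causal effect.
Standardising Kaur to the population pitcher handedness mix: 0.473·93/308 + 0.527·6/52 = 0.204.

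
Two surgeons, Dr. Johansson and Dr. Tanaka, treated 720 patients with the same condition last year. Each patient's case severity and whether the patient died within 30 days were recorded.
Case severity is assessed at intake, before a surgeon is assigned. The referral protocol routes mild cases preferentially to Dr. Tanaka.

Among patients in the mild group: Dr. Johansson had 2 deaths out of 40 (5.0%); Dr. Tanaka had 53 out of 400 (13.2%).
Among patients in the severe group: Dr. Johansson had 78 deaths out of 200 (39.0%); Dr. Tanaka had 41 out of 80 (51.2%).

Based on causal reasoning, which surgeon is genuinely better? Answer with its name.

The stratified and pooled comparisons disagree (Dr. Johansson wins within each case severity; Dr. Tanaka wins overall), so the answer turns on the causal role of case severity.
Here case severity is a common cause — it drives both which surgeon a case falls under and the outcome. The crude comparison mixes populations; the stratum-specific rates are the causally relevant ones.
Within each level — mild: 5.0% vs 13.2%; severe: 39.0% vs 51.2% — Dr. Johansson is lower every time.

Dr. Johansson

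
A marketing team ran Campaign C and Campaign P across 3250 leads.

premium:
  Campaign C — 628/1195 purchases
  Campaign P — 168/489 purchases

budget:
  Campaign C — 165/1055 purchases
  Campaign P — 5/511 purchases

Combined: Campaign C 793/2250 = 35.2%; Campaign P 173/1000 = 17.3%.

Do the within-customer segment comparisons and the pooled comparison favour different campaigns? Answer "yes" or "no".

no

Within each customer segment level (premium 52.6% vs 34.4%; budget 15.6% vs 1.0%), Campaign C has the higher rate every time. Pooled: 35.2% vs 17.3% — Campaign C has the higher rate overall. They agree.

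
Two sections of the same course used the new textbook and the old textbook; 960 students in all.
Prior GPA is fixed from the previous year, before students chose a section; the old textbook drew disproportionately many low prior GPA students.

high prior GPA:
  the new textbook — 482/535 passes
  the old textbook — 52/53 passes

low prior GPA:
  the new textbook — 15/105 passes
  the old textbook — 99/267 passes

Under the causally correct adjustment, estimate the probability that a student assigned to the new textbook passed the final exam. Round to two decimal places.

the old textbook is higher inside every prior GPA band stratum but the new textbook is higher in aggregate. Whether to stratify depends on how prior GPA band relates to the teaching method.
Prior GPA band is set before the teaching method has any effect — it is not caused by the teaching method — and it independently drives the outcome. That makes it a confounder, so the causal comparison is within prior GPA band levels.
Standardising the new textbook to the population prior GPA band mix: 0.613·482/535 + 0.388·15/105 = 0.607.

0.61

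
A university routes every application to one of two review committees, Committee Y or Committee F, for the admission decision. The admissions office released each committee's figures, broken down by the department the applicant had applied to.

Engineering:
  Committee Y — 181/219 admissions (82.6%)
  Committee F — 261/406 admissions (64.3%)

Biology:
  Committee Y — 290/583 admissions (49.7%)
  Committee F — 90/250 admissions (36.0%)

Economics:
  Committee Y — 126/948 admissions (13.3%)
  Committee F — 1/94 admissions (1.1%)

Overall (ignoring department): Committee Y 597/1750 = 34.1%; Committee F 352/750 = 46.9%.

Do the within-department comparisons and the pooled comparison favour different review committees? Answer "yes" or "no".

Within each department level (Engineering 82.6% vs 64.3%; Biology 49.7% vs 36.0%; Economics 13.3% vs 1.1%), Committee Y has the higher rate every time. Pooled: 34.1% vs 46.9% — Committee F has the higher rate overall. The two comparisons disagree.

yes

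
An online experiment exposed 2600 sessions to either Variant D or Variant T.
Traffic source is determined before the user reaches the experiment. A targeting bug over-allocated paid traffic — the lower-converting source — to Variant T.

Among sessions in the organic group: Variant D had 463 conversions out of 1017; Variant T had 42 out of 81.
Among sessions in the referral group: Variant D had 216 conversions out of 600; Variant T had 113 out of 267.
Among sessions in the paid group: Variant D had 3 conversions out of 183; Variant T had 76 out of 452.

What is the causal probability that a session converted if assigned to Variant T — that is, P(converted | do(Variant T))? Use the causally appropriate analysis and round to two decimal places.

0.40

Nothing the variant does changes traffic source; the imbalance is an allocation artefact. With traffic source also predicting the outcome, the pooled figure is confounded, and the within-stratum comparison is the causal one.
Standardising Variant T to the population traffic source mix: 0.422·42/81 + 0.333·113/267 + 0.244·76/452 = 0.401.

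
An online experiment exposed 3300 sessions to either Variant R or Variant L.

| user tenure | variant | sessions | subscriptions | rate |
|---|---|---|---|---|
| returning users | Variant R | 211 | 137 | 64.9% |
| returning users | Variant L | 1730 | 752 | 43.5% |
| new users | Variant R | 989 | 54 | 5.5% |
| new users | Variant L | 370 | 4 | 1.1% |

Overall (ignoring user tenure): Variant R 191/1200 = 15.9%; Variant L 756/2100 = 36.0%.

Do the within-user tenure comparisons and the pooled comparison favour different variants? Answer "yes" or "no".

Within each user tenure level (returning users 64.9% vs 43.5%; new users 5.5% vs 1.1%), Variant R has the higher rate every time. Pooled: 15.9% vs 36.0% — Variant L has the higher rate overall. The two comparisons disagree.

yes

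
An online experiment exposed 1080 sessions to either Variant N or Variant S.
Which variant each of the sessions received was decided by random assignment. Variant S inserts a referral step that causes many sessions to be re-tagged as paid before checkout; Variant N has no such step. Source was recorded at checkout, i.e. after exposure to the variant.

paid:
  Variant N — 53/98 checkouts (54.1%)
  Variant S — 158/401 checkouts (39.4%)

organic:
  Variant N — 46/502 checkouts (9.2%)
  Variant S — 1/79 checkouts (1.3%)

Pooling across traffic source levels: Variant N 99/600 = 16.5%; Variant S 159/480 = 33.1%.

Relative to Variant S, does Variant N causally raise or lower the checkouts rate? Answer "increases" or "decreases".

decreases

Within every traffic source level Variant N has the higher rate, yet pooled Variant S does — Simpson's reversal.
The distribution of traffic source is itself part of what the variant does — it is an intermediate outcome. Holding it fixed would remove that part of the effect; the total effect is the pooled difference.
Pooled: Variant N 16.5% vs Variant S 33.1%; Variant S is higher overall.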